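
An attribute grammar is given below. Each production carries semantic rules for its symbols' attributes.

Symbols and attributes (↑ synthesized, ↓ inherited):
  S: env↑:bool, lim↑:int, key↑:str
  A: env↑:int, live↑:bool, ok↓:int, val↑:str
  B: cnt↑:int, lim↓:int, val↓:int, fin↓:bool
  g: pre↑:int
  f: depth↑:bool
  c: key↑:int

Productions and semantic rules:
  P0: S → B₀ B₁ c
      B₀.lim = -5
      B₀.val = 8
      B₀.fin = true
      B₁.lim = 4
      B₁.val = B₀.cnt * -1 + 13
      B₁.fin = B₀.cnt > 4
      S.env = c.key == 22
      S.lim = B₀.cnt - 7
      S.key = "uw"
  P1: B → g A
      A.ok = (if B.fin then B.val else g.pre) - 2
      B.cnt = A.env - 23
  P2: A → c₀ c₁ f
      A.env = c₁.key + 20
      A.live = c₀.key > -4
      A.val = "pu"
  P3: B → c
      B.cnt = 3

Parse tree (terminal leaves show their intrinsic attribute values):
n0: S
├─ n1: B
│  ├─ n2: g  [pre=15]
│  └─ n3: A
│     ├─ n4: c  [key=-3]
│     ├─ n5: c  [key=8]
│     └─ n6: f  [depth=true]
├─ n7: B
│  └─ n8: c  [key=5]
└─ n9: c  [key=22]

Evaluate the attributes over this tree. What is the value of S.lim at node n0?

-2

1. n1.lim = -5  [-5]
2. n1.val = 8  [8]
3. n1.fin = true  [true]
4. n2.pre = 15  [terminal]
5. n3.ok = 6  [(if B.fin then B.val else g.pre) - 2]
6. n4.key = -3  [terminal]
7. n5.key = 8  [terminal]
8. n6.depth = true  [terminal]
9. n3.env = 28  [c₁.key + 20]
10. n3.live = true  [c₀.key > -4]
11. n3.val = "pu"  ["pu"]
12. n1.cnt = 5  [A.env - 23]
13. n7.lim = 4  [4]
14. n7.val = 8  [B₀.cnt * -1 + 13]
15. n7.fin = true  [B₀.cnt > 4]
16. n8.key = 5  [terminal]
17. n7.cnt = 3  [3]
18. n9.key = 22  [terminal]
19. n0.env = true  [c.key == 22]
20. n0.lim = -2  [B₀.cnt - 7]
21. n0.key = "uw"  ["uw"]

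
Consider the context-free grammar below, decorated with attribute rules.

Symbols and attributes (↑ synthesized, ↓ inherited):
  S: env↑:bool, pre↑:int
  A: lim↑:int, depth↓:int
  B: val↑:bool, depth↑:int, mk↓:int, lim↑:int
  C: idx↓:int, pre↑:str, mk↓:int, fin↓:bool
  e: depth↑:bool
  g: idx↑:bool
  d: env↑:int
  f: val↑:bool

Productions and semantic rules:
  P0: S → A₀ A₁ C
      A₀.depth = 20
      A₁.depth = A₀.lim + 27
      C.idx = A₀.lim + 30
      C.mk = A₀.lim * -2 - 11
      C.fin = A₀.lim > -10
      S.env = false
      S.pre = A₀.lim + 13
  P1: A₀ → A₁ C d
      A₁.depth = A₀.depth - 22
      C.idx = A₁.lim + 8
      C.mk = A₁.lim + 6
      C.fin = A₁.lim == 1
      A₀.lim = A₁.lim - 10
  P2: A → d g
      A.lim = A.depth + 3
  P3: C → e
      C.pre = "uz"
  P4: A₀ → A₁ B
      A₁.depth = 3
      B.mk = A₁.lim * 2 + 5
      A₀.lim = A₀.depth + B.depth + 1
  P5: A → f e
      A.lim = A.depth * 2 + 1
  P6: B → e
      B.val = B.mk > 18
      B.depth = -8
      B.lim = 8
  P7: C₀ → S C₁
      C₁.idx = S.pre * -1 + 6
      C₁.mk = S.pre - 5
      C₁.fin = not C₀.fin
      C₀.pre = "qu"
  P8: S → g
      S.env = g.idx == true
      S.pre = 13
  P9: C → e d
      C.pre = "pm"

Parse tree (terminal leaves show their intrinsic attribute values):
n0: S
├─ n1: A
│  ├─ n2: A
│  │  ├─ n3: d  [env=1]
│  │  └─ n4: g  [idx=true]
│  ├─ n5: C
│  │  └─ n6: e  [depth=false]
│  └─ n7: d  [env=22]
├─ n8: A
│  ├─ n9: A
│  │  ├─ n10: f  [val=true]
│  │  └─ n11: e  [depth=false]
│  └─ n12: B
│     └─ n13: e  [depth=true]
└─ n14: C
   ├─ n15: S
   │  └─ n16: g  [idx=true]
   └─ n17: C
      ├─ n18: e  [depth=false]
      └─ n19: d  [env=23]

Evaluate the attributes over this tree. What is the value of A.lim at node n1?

-9

1. n1.depth = 20  [20]
2. n2.depth = -2  [A₀.depth - 22]
3. n3.env = 1  [terminal]
4. n4.idx = true  [terminal]
5. n2.lim = 1  [A.depth + 3]
6. n5.idx = 9  [A₁.lim + 8]
7. n5.mk = 7  [A₁.lim + 6]
8. n5.fin = true  [A₁.lim == 1]
9. n6.depth = false  [terminal]
10. n5.pre = "uz"  ["uz"]
11. n7.env = 22  [terminal]
12. n1.lim = -9  [A₁.lim - 10]
13. n8.depth = 18  [A₀.lim + 27]
14. n9.depth = 3  [3]
15. n10.val = true  [terminal]
16. n11.depth = false  [terminal]
17. n9.lim = 7  [A.depth * 2 + 1]
18. n12.mk = 19  [A₁.lim * 2 + 5]
19. n13.depth = true  [terminal]
20. n12.val = true  [B.mk > 18]
21. n12.depth = -8  [-8]
22. n12.lim = 8  [8]
23. n8.lim = 11  [A₀.depth + B.depth + 1]
24. n14.idx = 21  [A₀.lim + 30]
25. n14.mk = 7  [A₀.lim * -2 - 11]
26. n14.fin = true  [A₀.lim > -10]
27. n16.idx = true  [terminal]
28. n15.env = true  [g.idx == true]
29. n15.pre = 13  [13]
30. n17.idx = -7  [S.pre * -1 + 6]
31. n17.mk = 8  [S.pre - 5]
32. n17.fin = false  [not C₀.fin]
33. n18.depth = false  [terminal]
34. n19.env = 23  [terminal]
35. n17.pre = "pm"  ["pm"]
36. n14.pre = "qu"  ["qu"]
37. n0.env = false  [false]
38. n0.pre = 4  [A₀.lim + 13]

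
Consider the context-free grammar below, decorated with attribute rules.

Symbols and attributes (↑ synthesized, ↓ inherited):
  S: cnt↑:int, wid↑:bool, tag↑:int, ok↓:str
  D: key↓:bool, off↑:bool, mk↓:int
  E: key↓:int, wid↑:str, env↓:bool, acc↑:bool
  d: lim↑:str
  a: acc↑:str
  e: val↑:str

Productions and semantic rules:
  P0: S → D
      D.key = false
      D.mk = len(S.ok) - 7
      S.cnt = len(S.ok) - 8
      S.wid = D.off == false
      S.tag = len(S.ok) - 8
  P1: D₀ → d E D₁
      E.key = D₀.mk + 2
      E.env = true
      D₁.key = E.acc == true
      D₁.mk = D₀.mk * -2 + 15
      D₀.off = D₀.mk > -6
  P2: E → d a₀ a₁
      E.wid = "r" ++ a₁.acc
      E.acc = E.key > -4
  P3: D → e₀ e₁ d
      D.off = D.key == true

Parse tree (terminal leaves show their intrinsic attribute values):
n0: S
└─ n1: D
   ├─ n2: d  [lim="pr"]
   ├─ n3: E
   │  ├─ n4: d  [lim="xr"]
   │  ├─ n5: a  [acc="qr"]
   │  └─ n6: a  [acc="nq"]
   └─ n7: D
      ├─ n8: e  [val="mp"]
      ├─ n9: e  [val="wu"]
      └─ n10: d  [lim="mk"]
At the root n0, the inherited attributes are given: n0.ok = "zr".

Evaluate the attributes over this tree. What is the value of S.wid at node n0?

1. n0.ok = "zr"  [given at root]
2. n1.key = false  [false]
3. n1.mk = -5  [len(S.ok) - 7]
4. n2.lim = "pr"  [terminal]
5. n3.key = -3  [D₀.mk + 2]
6. n3.env = true  [true]
7. n4.lim = "xr"  [terminal]
8. n5.acc = "qr"  [terminal]
9. n6.acc = "nq"  [terminal]
10. n3.wid = "rnq"  ["r" ++ a₁.acc]
11. n3.acc = true  [E.key > -4]
12. n7.key = true  [E.acc == true]
13. n7.mk = 25  [D₀.mk * -2 + 15]
14. n8.val = "mp"  [terminal]
15. n9.val = "wu"  [terminal]
16. n10.lim = "mk"  [terminal]
17. n7.off = true  [D.key == true]
18. n1.off = true  [D₀.mk > -6]
19. n0.cnt = -6  [len(S.ok) - 8]
20. n0.wid = false  [D.off == false]
21. n0.tag = -6  [len(S.ok) - 8]

false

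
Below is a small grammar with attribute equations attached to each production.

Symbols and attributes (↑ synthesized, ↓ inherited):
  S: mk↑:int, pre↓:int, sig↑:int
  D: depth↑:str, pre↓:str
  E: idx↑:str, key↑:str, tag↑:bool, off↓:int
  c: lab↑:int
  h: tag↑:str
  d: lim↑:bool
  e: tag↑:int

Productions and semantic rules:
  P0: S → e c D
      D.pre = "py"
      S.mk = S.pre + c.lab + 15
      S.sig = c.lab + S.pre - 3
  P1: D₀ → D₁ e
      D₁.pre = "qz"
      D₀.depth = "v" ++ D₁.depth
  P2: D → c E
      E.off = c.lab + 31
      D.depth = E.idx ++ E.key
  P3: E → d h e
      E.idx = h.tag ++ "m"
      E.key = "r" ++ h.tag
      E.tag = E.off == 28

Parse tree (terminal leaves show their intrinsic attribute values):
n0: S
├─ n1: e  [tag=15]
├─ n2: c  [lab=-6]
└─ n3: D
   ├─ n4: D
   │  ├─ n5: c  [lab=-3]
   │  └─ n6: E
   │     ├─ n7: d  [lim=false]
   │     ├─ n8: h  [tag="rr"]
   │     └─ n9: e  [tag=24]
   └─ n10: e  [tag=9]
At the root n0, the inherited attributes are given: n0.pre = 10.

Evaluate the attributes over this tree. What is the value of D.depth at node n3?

"vrrmrrr"

1. n0.pre = 10  [given at root]
2. n1.tag = 15  [terminal]
3. n2.lab = -6  [terminal]
4. n3.pre = "py"  ["py"]
5. n4.pre = "qz"  ["qz"]
6. n5.lab = -3  [terminal]
7. n6.off = 28  [c.lab + 31]
8. n7.lim = false  [terminal]
9. n8.tag = "rr"  [terminal]
10. n9.tag = 24  [terminal]
11. n6.idx = "rrm"  [h.tag ++ "m"]
12. n6.key = "rrr"  ["r" ++ h.tag]
13. n6.tag = true  [E.off == 28]
14. n4.depth = "rrmrrr"  [E.idx ++ E.key]
15. n10.tag = 9  [terminal]
16. n3.depth = "vrrmrrr"  ["v" ++ D₁.depth]
17. n0.mk = 19  [S.pre + c.lab + 15]
18. n0.sig = 1  [c.lab + S.pre - 3]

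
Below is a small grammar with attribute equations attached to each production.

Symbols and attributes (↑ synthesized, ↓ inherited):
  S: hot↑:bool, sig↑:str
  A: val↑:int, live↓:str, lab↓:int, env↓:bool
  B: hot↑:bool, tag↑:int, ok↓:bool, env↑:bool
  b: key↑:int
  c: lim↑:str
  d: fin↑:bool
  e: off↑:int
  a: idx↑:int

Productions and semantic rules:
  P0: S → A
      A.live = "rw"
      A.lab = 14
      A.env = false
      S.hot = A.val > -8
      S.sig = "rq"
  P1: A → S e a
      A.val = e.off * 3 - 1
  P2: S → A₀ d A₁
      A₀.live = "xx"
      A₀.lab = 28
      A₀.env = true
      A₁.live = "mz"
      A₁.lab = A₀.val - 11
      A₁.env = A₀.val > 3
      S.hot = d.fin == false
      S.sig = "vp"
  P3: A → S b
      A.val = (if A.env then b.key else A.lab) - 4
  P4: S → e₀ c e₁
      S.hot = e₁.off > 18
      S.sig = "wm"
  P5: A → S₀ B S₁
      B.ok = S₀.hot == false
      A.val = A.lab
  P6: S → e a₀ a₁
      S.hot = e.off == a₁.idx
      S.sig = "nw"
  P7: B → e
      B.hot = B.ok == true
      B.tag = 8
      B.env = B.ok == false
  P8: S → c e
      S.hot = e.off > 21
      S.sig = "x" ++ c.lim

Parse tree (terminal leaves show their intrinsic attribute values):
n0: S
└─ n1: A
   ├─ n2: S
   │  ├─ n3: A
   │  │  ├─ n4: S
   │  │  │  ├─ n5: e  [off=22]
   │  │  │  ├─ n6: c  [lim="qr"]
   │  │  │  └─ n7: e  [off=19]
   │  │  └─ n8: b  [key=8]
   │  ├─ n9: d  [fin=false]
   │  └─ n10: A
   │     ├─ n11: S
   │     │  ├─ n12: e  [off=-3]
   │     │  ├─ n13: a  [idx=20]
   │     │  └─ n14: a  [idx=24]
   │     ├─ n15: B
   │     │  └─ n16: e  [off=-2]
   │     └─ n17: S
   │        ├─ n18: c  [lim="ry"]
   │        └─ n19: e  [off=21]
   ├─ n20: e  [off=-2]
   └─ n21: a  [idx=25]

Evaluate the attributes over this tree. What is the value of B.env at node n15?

1. n1.live = "rw"  ["rw"]
2. n1.lab = 14  [14]
3. n1.env = false  [false]
4. n3.live = "xx"  ["xx"]
5. n3.lab = 28  [28]
6. n3.env = true  [true]
7. n5.off = 22  [terminal]
8. n6.lim = "qr"  [terminal]
9. n7.off = 19  [terminal]
10. n4.hot = true  [e₁.off > 18]
11. n4.sig = "wm"  ["wm"]
12. n8.key = 8  [terminal]
13. n3.val = 4  [(if A.env then b.key else A.lab) - 4]
14. n9.fin = false  [terminal]
15. n10.live = "mz"  ["mz"]
16. n10.lab = -7  [A₀.val - 11]
17. n10.env = true  [A₀.val > 3]
18. n12.off = -3  [terminal]
19. n13.idx = 20  [terminal]
20. n14.idx = 24  [terminal]
21. n11.hot = false  [e.off == a₁.idx]
22. n11.sig = "nw"  ["nw"]
23. n15.ok = true  [S₀.hot == false]
24. n16.off = -2  [terminal]
25. n15.hot = true  [B.ok == true]
26. n15.tag = 8  [8]
27. n15.env = false  [B.ok == false]
28. n18.lim = "ry"  [terminal]
29. n19.off = 21  [terminal]
30. n17.hot = false  [e.off > 21]
31. n17.sig = "xry"  ["x" ++ c.lim]
32. n10.val = -7  [A.lab]
33. n2.hot = true  [d.fin == false]
34. n2.sig = "vp"  ["vp"]
35. n20.off = -2  [terminal]
36. n21.idx = 25  [terminal]
37. n1.val = -7  [e.off * 3 - 1]
38. n0.hot = true  [A.val > -8]
39. n0.sig = "rq"  ["rq"]

false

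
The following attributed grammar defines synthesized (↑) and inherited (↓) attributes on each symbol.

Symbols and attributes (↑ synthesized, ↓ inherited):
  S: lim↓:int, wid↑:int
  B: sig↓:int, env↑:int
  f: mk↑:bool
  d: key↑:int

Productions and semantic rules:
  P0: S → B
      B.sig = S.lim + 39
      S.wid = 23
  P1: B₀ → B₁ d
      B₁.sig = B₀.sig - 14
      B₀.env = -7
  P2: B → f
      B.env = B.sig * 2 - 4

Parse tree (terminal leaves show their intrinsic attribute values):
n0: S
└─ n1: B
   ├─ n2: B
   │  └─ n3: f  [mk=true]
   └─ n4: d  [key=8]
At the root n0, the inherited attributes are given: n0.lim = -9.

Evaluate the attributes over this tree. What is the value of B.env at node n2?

1. n0.lim = -9  [given at root]
2. n1.sig = 30  [S.lim + 39]
3. n2.sig = 16  [B₀.sig - 14]
4. n3.mk = true  [terminal]
5. n2.env = 28  [B.sig * 2 - 4]
6. n4.key = 8  [terminal]
7. n1.env = -7  [-7]
8. n0.wid = 23  [23]

28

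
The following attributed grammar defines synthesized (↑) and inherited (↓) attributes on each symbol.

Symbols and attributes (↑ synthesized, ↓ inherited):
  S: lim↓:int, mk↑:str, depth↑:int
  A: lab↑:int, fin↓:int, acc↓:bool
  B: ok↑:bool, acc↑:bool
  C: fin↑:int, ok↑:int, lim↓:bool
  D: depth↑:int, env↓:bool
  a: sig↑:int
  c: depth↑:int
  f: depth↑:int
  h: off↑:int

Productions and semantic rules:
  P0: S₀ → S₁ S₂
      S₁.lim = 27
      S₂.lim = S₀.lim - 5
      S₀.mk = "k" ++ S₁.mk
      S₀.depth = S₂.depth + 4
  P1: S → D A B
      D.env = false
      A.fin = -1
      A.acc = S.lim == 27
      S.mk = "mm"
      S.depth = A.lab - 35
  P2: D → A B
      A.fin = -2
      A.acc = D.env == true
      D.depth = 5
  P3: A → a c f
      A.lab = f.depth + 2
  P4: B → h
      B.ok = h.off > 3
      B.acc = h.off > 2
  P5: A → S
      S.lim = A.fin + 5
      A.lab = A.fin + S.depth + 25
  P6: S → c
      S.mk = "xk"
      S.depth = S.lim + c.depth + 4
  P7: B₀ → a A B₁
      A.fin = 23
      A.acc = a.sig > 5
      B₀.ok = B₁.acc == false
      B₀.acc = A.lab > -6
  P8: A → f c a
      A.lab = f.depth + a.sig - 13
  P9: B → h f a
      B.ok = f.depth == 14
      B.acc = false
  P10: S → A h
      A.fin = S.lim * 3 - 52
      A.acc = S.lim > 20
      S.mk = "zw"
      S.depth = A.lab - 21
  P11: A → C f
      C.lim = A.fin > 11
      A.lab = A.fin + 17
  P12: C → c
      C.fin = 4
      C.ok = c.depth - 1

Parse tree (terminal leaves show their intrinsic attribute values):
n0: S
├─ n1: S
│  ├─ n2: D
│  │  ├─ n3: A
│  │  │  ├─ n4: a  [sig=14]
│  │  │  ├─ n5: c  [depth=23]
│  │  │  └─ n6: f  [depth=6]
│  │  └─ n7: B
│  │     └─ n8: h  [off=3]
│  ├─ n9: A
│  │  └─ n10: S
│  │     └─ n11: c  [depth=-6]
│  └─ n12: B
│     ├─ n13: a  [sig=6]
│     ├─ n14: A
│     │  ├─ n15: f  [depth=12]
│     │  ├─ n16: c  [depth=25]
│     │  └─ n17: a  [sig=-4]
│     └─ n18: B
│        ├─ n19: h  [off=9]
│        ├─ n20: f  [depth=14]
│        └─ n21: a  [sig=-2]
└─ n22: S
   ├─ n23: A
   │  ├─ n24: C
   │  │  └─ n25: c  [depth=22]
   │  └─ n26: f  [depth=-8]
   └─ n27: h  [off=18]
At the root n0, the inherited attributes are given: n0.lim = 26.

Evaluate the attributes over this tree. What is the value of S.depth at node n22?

7

1. n0.lim = 26  [given at root]
2. n1.lim = 27  [27]
3. n2.env = false  [false]
4. n3.fin = -2  [-2]
5. n3.acc = false  [D.env == true]
6. n4.sig = 14  [terminal]
7. n5.depth = 23  [terminal]
8. n6.depth = 6  [terminal]
9. n3.lab = 8  [f.depth + 2]
10. n8.off = 3  [terminal]
11. n7.ok = false  [h.off > 3]
12. n7.acc = true  [h.off > 2]
13. n2.depth = 5  [5]
14. n9.fin = -1  [-1]
15. n9.acc = true  [S.lim == 27]
16. n10.lim = 4  [A.fin + 5]
17. n11.depth = -6  [terminal]
18. n10.mk = "xk"  ["xk"]
19. n10.depth = 2  [S.lim + c.depth + 4]
20. n9.lab = 26  [A.fin + S.depth + 25]
21. n13.sig = 6  [terminal]
22. n14.fin = 23  [23]
23. n14.acc = true  [a.sig > 5]
24. n15.depth = 12  [terminal]
25. n16.depth = 25  [terminal]
26. n17.sig = -4  [terminal]
27. n14.lab = -5  [f.depth + a.sig - 13]
28. n19.off = 9  [terminal]
29. n20.depth = 14  [terminal]
30. n21.sig = -2  [terminal]
31. n18.ok = true  [f.depth == 14]
32. n18.acc = false  [false]
33. n12.ok = true  [B₁.acc == false]
34. n12.acc = true  [A.lab > -6]
35. n1.mk = "mm"  ["mm"]
36. n1.depth = -9  [A.lab - 35]
37. n22.lim = 21  [S₀.lim - 5]
38. n23.fin = 11  [S.lim * 3 - 52]
39. n23.acc = true  [S.lim > 20]
40. n24.lim = false  [A.fin > 11]
41. n25.depth = 22  [terminal]
42. n24.fin = 4  [4]
43. n24.ok = 21  [c.depth - 1]
44. n26.depth = -8  [terminal]
45. n23.lab = 28  [A.fin + 17]
46. n27.off = 18  [terminal]
47. n22.mk = "zw"  ["zw"]
48. n22.depth = 7  [A.lab - 21]
49. n0.mk = "kmm"  ["k" ++ S₁.mk]
50. n0.depth = 11  [S₂.depth + 4]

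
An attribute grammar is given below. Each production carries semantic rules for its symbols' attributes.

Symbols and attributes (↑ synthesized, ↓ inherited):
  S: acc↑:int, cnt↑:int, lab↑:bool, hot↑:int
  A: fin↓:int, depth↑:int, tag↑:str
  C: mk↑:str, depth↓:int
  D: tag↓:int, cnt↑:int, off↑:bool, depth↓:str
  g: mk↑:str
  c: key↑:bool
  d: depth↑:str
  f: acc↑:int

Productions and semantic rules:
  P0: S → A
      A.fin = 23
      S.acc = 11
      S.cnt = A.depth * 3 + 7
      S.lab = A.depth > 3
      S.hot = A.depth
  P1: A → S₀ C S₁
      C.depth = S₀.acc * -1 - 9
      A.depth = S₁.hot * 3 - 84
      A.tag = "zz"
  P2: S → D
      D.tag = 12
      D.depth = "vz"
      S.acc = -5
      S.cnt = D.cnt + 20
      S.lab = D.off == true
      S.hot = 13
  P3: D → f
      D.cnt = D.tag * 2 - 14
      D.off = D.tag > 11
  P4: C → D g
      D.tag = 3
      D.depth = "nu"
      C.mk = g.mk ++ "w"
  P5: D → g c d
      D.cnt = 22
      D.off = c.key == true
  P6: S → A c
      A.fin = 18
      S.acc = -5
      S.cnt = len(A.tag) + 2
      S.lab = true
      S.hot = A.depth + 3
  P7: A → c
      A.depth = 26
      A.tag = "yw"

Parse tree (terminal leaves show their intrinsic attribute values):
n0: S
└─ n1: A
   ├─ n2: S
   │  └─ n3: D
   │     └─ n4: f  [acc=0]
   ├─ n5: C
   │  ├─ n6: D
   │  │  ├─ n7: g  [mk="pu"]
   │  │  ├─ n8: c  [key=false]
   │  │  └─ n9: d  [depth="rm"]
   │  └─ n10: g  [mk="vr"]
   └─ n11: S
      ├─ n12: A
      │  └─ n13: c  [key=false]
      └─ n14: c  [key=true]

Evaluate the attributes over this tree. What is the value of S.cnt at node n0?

1. n1.fin = 23  [23]
2. n3.tag = 12  [12]
3. n3.depth = "vz"  ["vz"]
4. n4.acc = 0  [terminal]
5. n3.cnt = 10  [D.tag * 2 - 14]
6. n3.off = true  [D.tag > 11]
7. n2.acc = -5  [-5]
8. n2.cnt = 30  [D.cnt + 20]
9. n2.lab = true  [D.off == true]
10. n2.hot = 13  [13]
11. n5.depth = -4  [S₀.acc * -1 - 9]
12. n6.tag = 3  [3]
13. n6.depth = "nu"  ["nu"]
14. n7.mk = "pu"  [terminal]
15. n8.key = false  [terminal]
16. n9.depth = "rm"  [terminal]
17. n6.cnt = 22  [22]
18. n6.off = false  [c.key == true]
19. n10.mk = "vr"  [terminal]
20. n5.mk = "vrw"  [g.mk ++ "w"]
21. n12.fin = 18  [18]
22. n13.key = false  [terminal]
23. n12.depth = 26  [26]
24. n12.tag = "yw"  ["yw"]
25. n14.key = true  [terminal]
26. n11.acc = -5  [-5]
27. n11.cnt = 4  [len(A.tag) + 2]
28. n11.lab = true  [true]
29. n11.hot = 29  [A.depth + 3]
30. n1.depth = 3  [S₁.hot * 3 - 84]
31. n1.tag = "zz"  ["zz"]
32. n0.acc = 11  [11]
33. n0.cnt = 16  [A.depth * 3 + 7]
34. n0.lab = false  [A.depth > 3]
35. n0.hot = 3  [A.depth]

16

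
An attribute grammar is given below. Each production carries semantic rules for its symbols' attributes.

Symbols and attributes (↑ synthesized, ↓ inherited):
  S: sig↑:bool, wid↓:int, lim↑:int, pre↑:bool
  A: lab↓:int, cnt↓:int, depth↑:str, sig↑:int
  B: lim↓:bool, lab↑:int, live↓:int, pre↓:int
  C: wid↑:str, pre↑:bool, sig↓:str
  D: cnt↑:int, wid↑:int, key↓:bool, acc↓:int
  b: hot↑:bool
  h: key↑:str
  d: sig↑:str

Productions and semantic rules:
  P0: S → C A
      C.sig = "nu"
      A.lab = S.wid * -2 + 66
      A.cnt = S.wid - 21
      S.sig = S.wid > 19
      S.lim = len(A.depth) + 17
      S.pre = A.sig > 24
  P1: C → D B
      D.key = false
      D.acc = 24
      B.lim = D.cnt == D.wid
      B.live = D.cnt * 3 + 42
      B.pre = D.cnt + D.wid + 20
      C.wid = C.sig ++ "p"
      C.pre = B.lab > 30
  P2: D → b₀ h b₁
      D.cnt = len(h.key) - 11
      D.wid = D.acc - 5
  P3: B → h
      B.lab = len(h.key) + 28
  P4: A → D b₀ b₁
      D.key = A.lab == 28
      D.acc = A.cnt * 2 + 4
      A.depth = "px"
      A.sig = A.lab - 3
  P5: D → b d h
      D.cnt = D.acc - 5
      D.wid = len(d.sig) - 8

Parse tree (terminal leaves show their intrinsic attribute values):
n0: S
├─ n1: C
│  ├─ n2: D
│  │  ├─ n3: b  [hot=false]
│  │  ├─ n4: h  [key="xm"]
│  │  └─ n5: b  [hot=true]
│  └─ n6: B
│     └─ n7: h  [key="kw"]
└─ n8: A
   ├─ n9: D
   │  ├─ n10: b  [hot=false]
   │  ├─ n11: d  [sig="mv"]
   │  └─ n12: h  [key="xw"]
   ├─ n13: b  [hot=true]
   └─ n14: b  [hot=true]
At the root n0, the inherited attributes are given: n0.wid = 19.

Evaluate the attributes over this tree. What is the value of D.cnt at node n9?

-5

1. n0.wid = 19  [given at root]
2. n1.sig = "nu"  ["nu"]
3. n2.key = false  [false]
4. n2.acc = 24  [24]
5. n3.hot = false  [terminal]
6. n4.key = "xm"  [terminal]
7. n5.hot = true  [terminal]
8. n2.cnt = -9  [len(h.key) - 11]
9. n2.wid = 19  [D.acc - 5]
10. n6.lim = false  [D.cnt == D.wid]
11. n6.live = 15  [D.cnt * 3 + 42]
12. n6.pre = 30  [D.cnt + D.wid + 20]
13. n7.key = "kw"  [terminal]
14. n6.lab = 30  [len(h.key) + 28]
15. n1.wid = "nup"  [C.sig ++ "p"]
16. n1.pre = false  [B.lab > 30]
17. n8.lab = 28  [S.wid * -2 + 66]
18. n8.cnt = -2  [S.wid - 21]
19. n9.key = true  [A.lab == 28]
20. n9.acc = 0  [A.cnt * 2 + 4]
21. n10.hot = false  [terminal]
22. n11.sig = "mv"  [terminal]
23. n12.key = "xw"  [terminal]
24. n9.cnt = -5  [D.acc - 5]
25. n9.wid = -6  [len(d.sig) - 8]
26. n13.hot = true  [terminal]
27. n14.hot = true  [terminal]
28. n8.depth = "px"  ["px"]
29. n8.sig = 25  [A.lab - 3]
30. n0.sig = false  [S.wid > 19]
31. n0.lim = 19  [len(A.depth) + 17]
32. n0.pre = true  [A.sig > 24]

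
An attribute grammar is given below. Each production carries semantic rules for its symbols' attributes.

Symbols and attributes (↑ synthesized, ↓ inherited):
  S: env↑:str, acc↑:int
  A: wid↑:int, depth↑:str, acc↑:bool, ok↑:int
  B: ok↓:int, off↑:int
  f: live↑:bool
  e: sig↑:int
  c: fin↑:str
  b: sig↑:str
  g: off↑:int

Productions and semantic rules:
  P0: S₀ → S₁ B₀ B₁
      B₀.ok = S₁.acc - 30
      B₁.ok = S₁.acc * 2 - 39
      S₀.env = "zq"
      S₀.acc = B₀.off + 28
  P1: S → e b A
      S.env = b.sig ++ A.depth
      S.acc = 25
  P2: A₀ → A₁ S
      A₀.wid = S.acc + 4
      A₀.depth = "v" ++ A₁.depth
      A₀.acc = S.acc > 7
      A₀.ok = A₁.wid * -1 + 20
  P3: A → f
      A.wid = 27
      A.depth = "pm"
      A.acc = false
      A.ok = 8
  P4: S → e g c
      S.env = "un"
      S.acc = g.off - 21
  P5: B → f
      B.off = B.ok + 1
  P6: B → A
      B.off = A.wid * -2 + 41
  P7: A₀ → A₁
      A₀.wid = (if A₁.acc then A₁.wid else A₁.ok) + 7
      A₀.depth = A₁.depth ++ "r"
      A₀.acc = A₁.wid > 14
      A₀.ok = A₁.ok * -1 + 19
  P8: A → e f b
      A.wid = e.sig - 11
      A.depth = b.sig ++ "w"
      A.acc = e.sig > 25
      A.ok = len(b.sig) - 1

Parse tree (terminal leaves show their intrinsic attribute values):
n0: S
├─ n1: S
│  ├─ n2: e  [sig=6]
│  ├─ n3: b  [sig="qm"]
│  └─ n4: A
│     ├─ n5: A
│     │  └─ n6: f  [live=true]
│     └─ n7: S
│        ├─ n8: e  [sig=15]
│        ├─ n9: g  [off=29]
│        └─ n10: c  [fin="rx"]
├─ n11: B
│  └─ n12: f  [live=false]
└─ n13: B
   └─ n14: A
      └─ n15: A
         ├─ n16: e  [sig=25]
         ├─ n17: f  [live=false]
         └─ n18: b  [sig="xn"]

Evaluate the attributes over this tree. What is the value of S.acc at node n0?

24

1. n2.sig = 6  [terminal]
2. n3.sig = "qm"  [terminal]
3. n6.live = true  [terminal]
4. n5.wid = 27  [27]
5. n5.depth = "pm"  ["pm"]
6. n5.acc = false  [false]
7. n5.ok = 8  [8]
8. n8.sig = 15  [terminal]
9. n9.off = 29  [terminal]
10. n10.fin = "rx"  [terminal]
11. n7.env = "un"  ["un"]
12. n7.acc = 8  [g.off - 21]
13. n4.wid = 12  [S.acc + 4]
14. n4.depth = "vpm"  ["v" ++ A₁.depth]
15. n4.acc = true  [S.acc > 7]
16. n4.ok = -7  [A₁.wid * -1 + 20]
17. n1.env = "qmvpm"  [b.sig ++ A.depth]
18. n1.acc = 25  [25]
19. n11.ok = -5  [S₁.acc - 30]
20. n12.live = false  [terminal]
21. n11.off = -4  [B.ok + 1]
22. n13.ok = 11  [S₁.acc * 2 - 39]
23. n16.sig = 25  [terminal]
24. n17.live = false  [terminal]
25. n18.sig = "xn"  [terminal]
26. n15.wid = 14  [e.sig - 11]
27. n15.depth = "xnw"  [b.sig ++ "w"]
28. n15.acc = false  [e.sig > 25]
29. n15.ok = 1  [len(b.sig) - 1]
30. n14.wid = 8  [(if A₁.acc then A₁.wid else A₁.ok) + 7]
31. n14.depth = "xnwr"  [A₁.depth ++ "r"]
32. n14.acc = false  [A₁.wid > 14]
33. n14.ok = 18  [A₁.ok * -1 + 19]
34. n13.off = 25  [A.wid * -2 + 41]
35. n0.env = "zq"  ["zq"]
36. n0.acc = 24  [B₀.off + 28]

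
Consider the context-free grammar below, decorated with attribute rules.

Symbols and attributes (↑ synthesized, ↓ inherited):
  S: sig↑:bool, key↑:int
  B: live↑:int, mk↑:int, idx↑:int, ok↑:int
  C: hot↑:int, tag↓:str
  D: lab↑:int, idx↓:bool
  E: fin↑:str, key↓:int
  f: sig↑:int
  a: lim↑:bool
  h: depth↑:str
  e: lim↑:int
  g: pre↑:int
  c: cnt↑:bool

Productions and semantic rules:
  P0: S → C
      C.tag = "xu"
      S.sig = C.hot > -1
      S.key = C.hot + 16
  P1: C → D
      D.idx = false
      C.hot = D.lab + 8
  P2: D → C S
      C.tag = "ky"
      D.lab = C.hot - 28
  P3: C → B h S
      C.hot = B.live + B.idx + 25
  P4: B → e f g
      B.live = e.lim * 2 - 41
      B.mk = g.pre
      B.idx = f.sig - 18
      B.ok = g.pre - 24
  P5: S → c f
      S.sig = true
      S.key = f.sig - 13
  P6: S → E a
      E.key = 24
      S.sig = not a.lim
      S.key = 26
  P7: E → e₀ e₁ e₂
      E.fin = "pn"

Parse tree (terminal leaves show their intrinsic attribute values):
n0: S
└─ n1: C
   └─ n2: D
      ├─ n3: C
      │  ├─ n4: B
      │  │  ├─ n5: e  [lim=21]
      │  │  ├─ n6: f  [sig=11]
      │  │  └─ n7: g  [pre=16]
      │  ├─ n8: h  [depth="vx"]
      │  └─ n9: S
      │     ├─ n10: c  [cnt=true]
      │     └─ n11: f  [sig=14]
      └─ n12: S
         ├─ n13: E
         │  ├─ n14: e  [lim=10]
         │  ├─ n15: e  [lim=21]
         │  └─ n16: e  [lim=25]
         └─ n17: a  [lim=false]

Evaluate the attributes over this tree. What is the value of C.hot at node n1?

1. n1.tag = "xu"  ["xu"]
2. n2.idx = false  [false]
3. n3.tag = "ky"  ["ky"]
4. n5.lim = 21  [terminal]
5. n6.sig = 11  [terminal]
6. n7.pre = 16  [terminal]
7. n4.live = 1  [e.lim * 2 - 41]
8. n4.mk = 16  [g.pre]
9. n4.idx = -7  [f.sig - 18]
10. n4.ok = -8  [g.pre - 24]
11. n8.depth = "vx"  [terminal]
12. n10.cnt = true  [terminal]
13. n11.sig = 14  [terminal]
14. n9.sig = true  [true]
15. n9.key = 1  [f.sig - 13]
16. n3.hot = 19  [B.live + B.idx + 25]
17. n13.key = 24  [24]
18. n14.lim = 10  [terminal]
19. n15.lim = 21  [terminal]
20. n16.lim = 25  [terminal]
21. n13.fin = "pn"  ["pn"]
22. n17.lim = false  [terminal]
23. n12.sig = true  [not a.lim]
24. n12.key = 26  [26]
25. n2.lab = -9  [C.hot - 28]
26. n1.hot = -1  [D.lab + 8]
27. n0.sig = false  [C.hot > -1]
28. n0.key = 15  [C.hot + 16]

-1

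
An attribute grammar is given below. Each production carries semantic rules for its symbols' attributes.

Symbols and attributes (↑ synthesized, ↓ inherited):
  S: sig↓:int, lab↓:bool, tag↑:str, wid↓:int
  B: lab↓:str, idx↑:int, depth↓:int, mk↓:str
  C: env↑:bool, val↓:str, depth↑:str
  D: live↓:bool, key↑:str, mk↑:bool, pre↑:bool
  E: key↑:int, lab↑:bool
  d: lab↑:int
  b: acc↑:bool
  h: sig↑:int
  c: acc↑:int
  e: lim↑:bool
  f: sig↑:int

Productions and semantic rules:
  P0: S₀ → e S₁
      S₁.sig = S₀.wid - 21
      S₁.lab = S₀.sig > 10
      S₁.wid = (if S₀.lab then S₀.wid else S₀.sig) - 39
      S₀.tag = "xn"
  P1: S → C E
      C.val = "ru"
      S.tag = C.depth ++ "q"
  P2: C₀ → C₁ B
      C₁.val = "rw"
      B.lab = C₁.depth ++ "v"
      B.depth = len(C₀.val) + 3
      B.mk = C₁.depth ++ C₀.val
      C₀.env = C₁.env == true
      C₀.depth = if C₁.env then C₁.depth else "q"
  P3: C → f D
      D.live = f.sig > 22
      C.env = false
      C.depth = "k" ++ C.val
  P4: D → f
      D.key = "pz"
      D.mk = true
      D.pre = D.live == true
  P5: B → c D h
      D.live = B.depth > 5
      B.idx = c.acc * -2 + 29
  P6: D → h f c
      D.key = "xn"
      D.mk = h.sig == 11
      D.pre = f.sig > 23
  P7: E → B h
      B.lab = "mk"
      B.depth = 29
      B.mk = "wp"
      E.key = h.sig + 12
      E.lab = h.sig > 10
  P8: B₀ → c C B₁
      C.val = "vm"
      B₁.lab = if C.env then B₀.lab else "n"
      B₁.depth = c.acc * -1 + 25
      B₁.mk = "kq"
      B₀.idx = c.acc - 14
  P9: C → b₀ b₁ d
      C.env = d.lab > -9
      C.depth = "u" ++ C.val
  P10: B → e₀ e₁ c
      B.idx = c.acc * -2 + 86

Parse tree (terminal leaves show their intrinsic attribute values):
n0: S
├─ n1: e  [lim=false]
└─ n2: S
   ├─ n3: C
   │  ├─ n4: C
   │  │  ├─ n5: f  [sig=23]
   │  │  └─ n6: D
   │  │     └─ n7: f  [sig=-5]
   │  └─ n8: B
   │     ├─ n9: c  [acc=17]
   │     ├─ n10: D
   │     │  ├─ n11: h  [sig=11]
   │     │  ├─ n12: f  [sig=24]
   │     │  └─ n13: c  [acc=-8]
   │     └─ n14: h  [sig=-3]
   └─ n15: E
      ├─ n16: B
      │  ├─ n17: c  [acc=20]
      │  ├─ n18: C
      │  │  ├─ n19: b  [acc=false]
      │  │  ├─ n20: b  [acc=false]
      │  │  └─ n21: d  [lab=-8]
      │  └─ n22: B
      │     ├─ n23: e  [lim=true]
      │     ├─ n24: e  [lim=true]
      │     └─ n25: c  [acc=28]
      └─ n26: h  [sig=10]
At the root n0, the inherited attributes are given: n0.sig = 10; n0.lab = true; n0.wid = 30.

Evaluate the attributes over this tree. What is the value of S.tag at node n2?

"qq"

1. n0.sig = 10  [given at root]
2. n0.lab = true  [given at root]
3. n0.wid = 30  [given at root]
4. n1.lim = false  [terminal]
5. n2.sig = 9  [S₀.wid - 21]
6. n2.lab = false  [S₀.sig > 10]
7. n2.wid = -9  [(if S₀.lab then S₀.wid else S₀.sig) - 39]
8. n3.val = "ru"  ["ru"]
9. n4.val = "rw"  ["rw"]
10. n5.sig = 23  [terminal]
11. n6.live = true  [f.sig > 22]
12. n7.sig = -5  [terminal]
13. n6.key = "pz"  ["pz"]
14. n6.mk = true  [true]
15. n6.pre = true  [D.live == true]
16. n4.env = false  [false]
17. n4.depth = "krw"  ["k" ++ C.val]
18. n8.lab = "krwv"  [C₁.depth ++ "v"]
19. n8.depth = 5  [len(C₀.val) + 3]
20. n8.mk = "krwru"  [C₁.depth ++ C₀.val]
21. n9.acc = 17  [terminal]
22. n10.live = false  [B.depth > 5]
23. n11.sig = 11  [terminal]
24. n12.sig = 24  [terminal]
25. n13.acc = -8  [terminal]
26. n10.key = "xn"  ["xn"]
27. n10.mk = true  [h.sig == 11]
28. n10.pre = true  [f.sig > 23]
29. n14.sig = -3  [terminal]
30. n8.idx = -5  [c.acc * -2 + 29]
31. n3.env = false  [C₁.env == true]
32. n3.depth = "q"  [if C₁.env then C₁.depth else "q"]
33. n16.lab = "mk"  ["mk"]
34. n16.depth = 29  [29]
35. n16.mk = "wp"  ["wp"]
36. n17.acc = 20  [terminal]
37. n18.val = "vm"  ["vm"]
38. n19.acc = false  [terminal]
39. n20.acc = false  [terminal]
40. n21.lab = -8  [terminal]
41. n18.env = true  [d.lab > -9]
42. n18.depth = "uvm"  ["u" ++ C.val]
43. n22.lab = "mk"  [if C.env then B₀.lab else "n"]
44. n22.depth = 5  [c.acc * -1 + 25]
45. n22.mk = "kq"  ["kq"]
46. n23.lim = true  [terminal]
47. n24.lim = true  [terminal]
48. n25.acc = 28  [terminal]
49. n22.idx = 30  [c.acc * -2 + 86]
50. n16.idx = 6  [c.acc - 14]
51. n26.sig = 10  [terminal]
52. n15.key = 22  [h.sig + 12]
53. n15.lab = false  [h.sig > 10]
54. n2.tag = "qq"  [C.depth ++ "q"]
55. n0.tag = "xn"  ["xn"]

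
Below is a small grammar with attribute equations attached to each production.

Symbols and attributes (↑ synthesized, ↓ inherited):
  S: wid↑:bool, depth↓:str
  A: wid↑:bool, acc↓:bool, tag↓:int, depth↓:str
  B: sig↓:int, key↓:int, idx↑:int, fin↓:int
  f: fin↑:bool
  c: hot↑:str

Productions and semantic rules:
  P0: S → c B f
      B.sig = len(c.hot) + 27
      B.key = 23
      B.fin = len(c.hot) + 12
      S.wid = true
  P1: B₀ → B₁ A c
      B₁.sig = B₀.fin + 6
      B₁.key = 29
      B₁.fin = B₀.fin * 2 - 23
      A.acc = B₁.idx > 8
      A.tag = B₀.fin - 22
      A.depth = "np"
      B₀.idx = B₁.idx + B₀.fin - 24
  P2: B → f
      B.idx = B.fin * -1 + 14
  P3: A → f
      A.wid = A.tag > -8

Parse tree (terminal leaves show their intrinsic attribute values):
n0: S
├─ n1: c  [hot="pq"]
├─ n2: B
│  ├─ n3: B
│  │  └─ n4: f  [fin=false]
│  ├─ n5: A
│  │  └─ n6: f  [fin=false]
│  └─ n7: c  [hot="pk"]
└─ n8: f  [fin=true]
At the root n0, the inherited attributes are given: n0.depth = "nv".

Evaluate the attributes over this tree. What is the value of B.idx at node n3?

9

1. n0.depth = "nv"  [given at root]
2. n1.hot = "pq"  [terminal]
3. n2.sig = 29  [len(c.hot) + 27]
4. n2.key = 23  [23]
5. n2.fin = 14  [len(c.hot) + 12]
6. n3.sig = 20  [B₀.fin + 6]
7. n3.key = 29  [29]
8. n3.fin = 5  [B₀.fin * 2 - 23]
9. n4.fin = false  [terminal]
10. n3.idx = 9  [B.fin * -1 + 14]
11. n5.acc = true  [B₁.idx > 8]
12. n5.tag = -8  [B₀.fin - 22]
13. n5.depth = "np"  ["np"]
14. n6.fin = false  [terminal]
15. n5.wid = false  [A.tag > -8]
16. n7.hot = "pk"  [terminal]
17. n2.idx = -1  [B₁.idx + B₀.fin - 24]
18. n8.fin = true  [terminal]
19. n0.wid = true  [true]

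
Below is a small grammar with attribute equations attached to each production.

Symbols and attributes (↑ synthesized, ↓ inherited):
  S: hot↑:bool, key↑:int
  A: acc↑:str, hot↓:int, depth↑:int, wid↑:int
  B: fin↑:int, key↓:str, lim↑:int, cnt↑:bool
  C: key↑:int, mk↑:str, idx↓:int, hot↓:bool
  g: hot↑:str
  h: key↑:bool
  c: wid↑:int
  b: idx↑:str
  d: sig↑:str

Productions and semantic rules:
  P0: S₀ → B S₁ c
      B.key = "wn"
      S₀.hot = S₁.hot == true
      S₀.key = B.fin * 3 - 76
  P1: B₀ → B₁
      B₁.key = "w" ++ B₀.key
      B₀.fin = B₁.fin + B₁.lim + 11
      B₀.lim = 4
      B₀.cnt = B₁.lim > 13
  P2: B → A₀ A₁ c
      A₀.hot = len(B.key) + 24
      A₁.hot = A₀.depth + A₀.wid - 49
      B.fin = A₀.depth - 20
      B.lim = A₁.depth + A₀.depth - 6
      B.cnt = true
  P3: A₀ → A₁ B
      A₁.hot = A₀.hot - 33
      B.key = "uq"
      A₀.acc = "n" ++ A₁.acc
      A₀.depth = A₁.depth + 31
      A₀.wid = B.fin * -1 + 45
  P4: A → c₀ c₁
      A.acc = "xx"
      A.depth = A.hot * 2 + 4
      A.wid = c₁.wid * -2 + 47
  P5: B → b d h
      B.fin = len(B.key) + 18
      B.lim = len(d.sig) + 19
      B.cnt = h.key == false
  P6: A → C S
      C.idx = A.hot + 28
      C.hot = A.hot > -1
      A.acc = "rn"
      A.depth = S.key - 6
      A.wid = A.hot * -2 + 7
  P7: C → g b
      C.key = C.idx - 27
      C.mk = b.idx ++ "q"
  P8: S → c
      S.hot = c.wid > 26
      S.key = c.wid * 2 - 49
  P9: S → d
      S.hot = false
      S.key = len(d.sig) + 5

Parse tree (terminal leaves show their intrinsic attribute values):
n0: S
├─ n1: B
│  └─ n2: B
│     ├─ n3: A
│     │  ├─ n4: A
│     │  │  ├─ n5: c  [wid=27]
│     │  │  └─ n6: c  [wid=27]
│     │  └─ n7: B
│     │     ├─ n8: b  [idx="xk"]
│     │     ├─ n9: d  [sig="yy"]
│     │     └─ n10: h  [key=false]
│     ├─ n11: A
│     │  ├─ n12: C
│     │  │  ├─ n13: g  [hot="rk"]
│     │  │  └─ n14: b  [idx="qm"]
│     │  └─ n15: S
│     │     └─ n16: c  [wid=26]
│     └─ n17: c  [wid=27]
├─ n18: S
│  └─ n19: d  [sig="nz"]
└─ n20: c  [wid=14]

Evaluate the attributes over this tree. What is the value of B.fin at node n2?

1. n1.key = "wn"  ["wn"]
2. n2.key = "wwn"  ["w" ++ B₀.key]
3. n3.hot = 27  [len(B.key) + 24]
4. n4.hot = -6  [A₀.hot - 33]
5. n5.wid = 27  [terminal]
6. n6.wid = 27  [terminal]
7. n4.acc = "xx"  ["xx"]
8. n4.depth = -8  [A.hot * 2 + 4]
9. n4.wid = -7  [c₁.wid * -2 + 47]
10. n7.key = "uq"  ["uq"]
11. n8.idx = "xk"  [terminal]
12. n9.sig = "yy"  [terminal]
13. n10.key = false  [terminal]
14. n7.fin = 20  [len(B.key) + 18]
15. n7.lim = 21  [len(d.sig) + 19]
16. n7.cnt = true  [h.key == false]
17. n3.acc = "nxx"  ["n" ++ A₁.acc]
18. n3.depth = 23  [A₁.depth + 31]
19. n3.wid = 25  [B.fin * -1 + 45]
20. n11.hot = -1  [A₀.depth + A₀.wid - 49]
21. n12.idx = 27  [A.hot + 28]
22. n12.hot = false  [A.hot > -1]
23. n13.hot = "rk"  [terminal]
24. n14.idx = "qm"  [terminal]
25. n12.key = 0  [C.idx - 27]
26. n12.mk = "qmq"  [b.idx ++ "q"]
27. n16.wid = 26  [terminal]
28. n15.hot = false  [c.wid > 26]
29. n15.key = 3  [c.wid * 2 - 49]
30. n11.acc = "rn"  ["rn"]
31. n11.depth = -3  [S.key - 6]
32. n11.wid = 9  [A.hot * -2 + 7]
33. n17.wid = 27  [terminal]
34. n2.fin = 3  [A₀.depth - 20]
35. n2.lim = 14  [A₁.depth + A₀.depth - 6]
36. n2.cnt = true  [true]
37. n1.fin = 28  [B₁.fin + B₁.lim + 11]
38. n1.lim = 4  [4]
39. n1.cnt = true  [B₁.lim > 13]
40. n19.sig = "nz"  [terminal]
41. n18.hot = false  [false]
42. n18.key = 7  [len(d.sig) + 5]
43. n20.wid = 14  [terminal]
44. n0.hot = false  [S₁.hot == true]
45. n0.key = 8  [B.fin * 3 - 76]

3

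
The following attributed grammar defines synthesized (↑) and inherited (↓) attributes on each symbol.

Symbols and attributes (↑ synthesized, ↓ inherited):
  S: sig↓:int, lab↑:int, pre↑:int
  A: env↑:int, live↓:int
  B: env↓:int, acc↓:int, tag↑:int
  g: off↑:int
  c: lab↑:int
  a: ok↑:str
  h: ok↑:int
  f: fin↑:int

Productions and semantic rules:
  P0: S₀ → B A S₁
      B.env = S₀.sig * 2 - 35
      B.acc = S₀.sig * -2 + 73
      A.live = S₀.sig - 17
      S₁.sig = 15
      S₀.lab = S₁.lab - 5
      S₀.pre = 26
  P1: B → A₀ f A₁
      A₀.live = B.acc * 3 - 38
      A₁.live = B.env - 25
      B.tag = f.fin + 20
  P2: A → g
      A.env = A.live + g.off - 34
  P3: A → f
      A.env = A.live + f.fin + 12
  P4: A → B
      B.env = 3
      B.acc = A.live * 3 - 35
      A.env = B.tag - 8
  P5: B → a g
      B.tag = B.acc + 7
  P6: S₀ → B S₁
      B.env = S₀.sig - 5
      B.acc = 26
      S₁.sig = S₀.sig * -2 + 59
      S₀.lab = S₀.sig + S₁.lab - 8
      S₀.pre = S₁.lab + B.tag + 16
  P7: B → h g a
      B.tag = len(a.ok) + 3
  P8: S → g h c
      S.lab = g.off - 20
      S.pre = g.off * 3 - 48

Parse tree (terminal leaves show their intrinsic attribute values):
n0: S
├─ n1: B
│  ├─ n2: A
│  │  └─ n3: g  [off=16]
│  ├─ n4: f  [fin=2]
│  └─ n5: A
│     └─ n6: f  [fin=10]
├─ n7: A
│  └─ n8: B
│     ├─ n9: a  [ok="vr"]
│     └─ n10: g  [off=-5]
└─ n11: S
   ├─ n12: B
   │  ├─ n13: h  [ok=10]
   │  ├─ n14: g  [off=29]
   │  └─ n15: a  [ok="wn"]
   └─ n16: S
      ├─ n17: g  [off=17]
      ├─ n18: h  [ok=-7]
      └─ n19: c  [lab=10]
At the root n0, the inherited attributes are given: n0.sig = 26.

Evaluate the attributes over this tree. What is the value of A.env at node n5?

1. n0.sig = 26  [given at root]
2. n1.env = 17  [S₀.sig * 2 - 35]
3. n1.acc = 21  [S₀.sig * -2 + 73]
4. n2.live = 25  [B.acc * 3 - 38]
5. n3.off = 16  [terminal]
6. n2.env = 7  [A.live + g.off - 34]
7. n4.fin = 2  [terminal]
8. n5.live = -8  [B.env - 25]
9. n6.fin = 10  [terminal]
10. n5.env = 14  [A.live + f.fin + 12]
11. n1.tag = 22  [f.fin + 20]
12. n7.live = 9  [S₀.sig - 17]
13. n8.env = 3  [3]
14. n8.acc = -8  [A.live * 3 - 35]
15. n9.ok = "vr"  [terminal]
16. n10.off = -5  [terminal]
17. n8.tag = -1  [B.acc + 7]
18. n7.env = -9  [B.tag - 8]
19. n11.sig = 15  [15]
20. n12.env = 10  [S₀.sig - 5]
21. n12.acc = 26  [26]
22. n13.ok = 10  [terminal]
23. n14.off = 29  [terminal]
24. n15.ok = "wn"  [terminal]
25. n12.tag = 5  [len(a.ok) + 3]
26. n16.sig = 29  [S₀.sig * -2 + 59]
27. n17.off = 17  [terminal]
28. n18.ok = -7  [terminal]
29. n19.lab = 10  [terminal]
30. n16.lab = -3  [g.off - 20]
31. n16.pre = 3  [g.off * 3 - 48]
32. n11.lab = 4  [S₀.sig + S₁.lab - 8]
33. n11.pre = 18  [S₁.lab + B.tag + 16]
34. n0.lab = -1  [S₁.lab - 5]
35. n0.pre = 26  [26]

14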